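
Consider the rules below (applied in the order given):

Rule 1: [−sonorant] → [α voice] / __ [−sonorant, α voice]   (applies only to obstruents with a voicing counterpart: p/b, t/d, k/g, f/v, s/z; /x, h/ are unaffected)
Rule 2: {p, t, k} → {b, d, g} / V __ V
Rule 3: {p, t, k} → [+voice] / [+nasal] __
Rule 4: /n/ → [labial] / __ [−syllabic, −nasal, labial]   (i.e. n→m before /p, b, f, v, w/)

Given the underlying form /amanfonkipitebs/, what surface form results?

amamfongibideps

Rule 1 (regressive voicing assimilation): /b/ precedes the voiceless obstruent /s/, so it devoices to [p] by assimilation. /amanfonkipitebs/ → amanfonkipiteps.
Rule 2 (intervocalic voicing): /p/ is a voiceless stop between vowels /i/ and /i/, so it voices to [b]. /t/ is a voiceless stop between vowels /i/ and /e/, so it voices to [d]. /amanfonkipiteps/ → amanfonkibideps.
Rule 3 (post-nasal voicing): /k/ is a voiceless stop immediately after the nasal /n/, so it voices to [g]. /amanfonkibideps/ → amanfongibideps.
Rule 4 (nasal place assimilation): /n/ precedes the labial consonant /f/, so it assimilates in place to [m]. /amanfongibideps/ → amamfongibideps.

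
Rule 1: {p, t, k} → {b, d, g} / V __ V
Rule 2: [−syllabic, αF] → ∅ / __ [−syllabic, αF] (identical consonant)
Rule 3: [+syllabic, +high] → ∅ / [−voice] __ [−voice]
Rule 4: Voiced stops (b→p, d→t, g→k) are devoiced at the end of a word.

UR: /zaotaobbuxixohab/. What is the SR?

Rule 1 (intervocalic voicing): /t/ is a voiceless stop between vowels /o/ and /a/, so it voices to [d]. /zaotaobbuxixohab/ → zaodaobbuxixohab.
Rule 2 (degemination): /bb/ is a geminate; the first /b/ deletes. /zaodaobbuxixohab/ → zaodaobuxixohab.
Rule 3 (high vowel syncope): /i/ is a high vowel flanked by voiceless consonants /x/ and /x/, so it deletes. /zaodaobuxixohab/ → zaodaobuxxohab.
Rule 4 (final devoicing): /b/ is a voiced stop in word-final position, so it devoices to [p]. /zaodaobuxxohab/ → zaodaobuxxohap.

zaodaobuxxohap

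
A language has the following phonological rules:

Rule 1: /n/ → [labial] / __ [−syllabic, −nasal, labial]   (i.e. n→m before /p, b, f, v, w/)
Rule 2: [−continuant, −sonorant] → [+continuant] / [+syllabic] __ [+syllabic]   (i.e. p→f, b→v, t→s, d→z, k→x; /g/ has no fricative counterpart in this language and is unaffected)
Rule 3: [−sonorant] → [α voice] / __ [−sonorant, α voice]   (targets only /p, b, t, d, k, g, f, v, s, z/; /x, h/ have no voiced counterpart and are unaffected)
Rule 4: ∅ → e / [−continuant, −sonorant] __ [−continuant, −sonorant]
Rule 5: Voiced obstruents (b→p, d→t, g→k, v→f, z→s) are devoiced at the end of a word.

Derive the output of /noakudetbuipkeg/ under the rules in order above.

noaxuzedebuipekek

Rule 1 (nasal place assimilation): no segment meets the environment; /noakudetbuipkeg/ is unchanged.
Rule 2 (intervocalic spirantization): /k/ is a stop between vowels /a/ and /u/, so it spirantizes to the fricative [x]. /d/ is a stop between vowels /u/ and /e/, so it spirantizes to the fricative [z]. /noakudetbuipkeg/ → noaxuzetbuipkeg.
Rule 3 (regressive voicing assimilation): /t/ precedes the voiced obstruent /b/, so it voices to [d] by assimilation. /noaxuzetbuipkeg/ → noaxuzedbuipkeg.
Rule 4 (stop-cluster e-epenthesis): /d/ and /b/ form a stop–stop cluster, so [e] is inserted between them. /p/ and /k/ form a stop–stop cluster, so [e] is inserted between them. /noaxuzedbuipkeg/ → noaxuzedebuipekeg.
Rule 5 (final devoicing): /g/ is a voiced obstruent in word-final position, so it devoices to [k]. /noaxuzedebuipekeg/ → noaxuzedebuipekek.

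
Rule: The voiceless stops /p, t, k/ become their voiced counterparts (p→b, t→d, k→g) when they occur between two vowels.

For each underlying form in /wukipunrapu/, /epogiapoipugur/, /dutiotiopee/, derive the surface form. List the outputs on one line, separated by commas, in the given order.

/wukipunrapu/: /k/ is a voiceless stop between vowels /u/ and /i/, so it voices to [g]. /p/ is a voiceless stop between vowels /i/ and /u/, so it voices to [b]. /p/ is a voiceless stop between vowels /a/ and /u/, so it voices to [b]. → [wugibunrabu].
/epogiapoipugur/: /p/ is a voiceless stop between vowels /e/ and /o/, so it voices to [b]. /p/ is a voiceless stop between vowels /a/ and /o/, so it voices to [b]. /p/ is a voiceless stop between vowels /i/ and /u/, so it voices to [b]. → [ebogiaboibugur].
/dutiotiopee/: /t/ is a voiceless stop between vowels /u/ and /i/, so it voices to [d]. /t/ is a voiceless stop between vowels /o/ and /i/, so it voices to [d]. /p/ is a voiceless stop between vowels /o/ and /e/, so it voices to [b]. → [dudiodiobee].

wugibunrabu, ebogiaboibugur, dudiodiobee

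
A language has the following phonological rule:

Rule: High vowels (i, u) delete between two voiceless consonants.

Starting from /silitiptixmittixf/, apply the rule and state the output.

silitptxmittxf

/i/ is a high vowel flanked by voiceless consonants /t/ and /p/, so it deletes.
/i/ is a high vowel flanked by voiceless consonants /t/ and /x/, so it deletes.
/i/ is a high vowel flanked by voiceless consonants /t/ and /x/, so it deletes.
The other instances of /i/ do not occur in the required environment and remain unchanged.
Surface form: [silitptxmittxf].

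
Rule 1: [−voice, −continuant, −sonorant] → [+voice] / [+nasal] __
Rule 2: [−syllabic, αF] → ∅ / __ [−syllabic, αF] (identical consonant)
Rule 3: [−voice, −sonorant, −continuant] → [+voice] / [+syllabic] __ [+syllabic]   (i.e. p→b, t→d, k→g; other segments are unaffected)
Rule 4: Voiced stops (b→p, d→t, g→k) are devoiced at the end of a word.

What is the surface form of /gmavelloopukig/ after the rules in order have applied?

gmaveloobugik

Rule 1 (post-nasal voicing): no segment meets the environment; /gmavelloopukig/ is unchanged.
Rule 2 (degemination): /ll/ is a geminate; the first /l/ deletes. /gmavelloopukig/ → gmaveloopukig.
Rule 3 (intervocalic voicing): /p/ is a voiceless stop between vowels /o/ and /u/, so it voices to [b]. /k/ is a voiceless stop between vowels /u/ and /i/, so it voices to [g]. /gmaveloopukig/ → gmaveloobugig.
Rule 4 (final devoicing): /g/ is a voiced stop in word-final position, so it devoices to [k]. /gmaveloobugig/ → gmaveloobugik.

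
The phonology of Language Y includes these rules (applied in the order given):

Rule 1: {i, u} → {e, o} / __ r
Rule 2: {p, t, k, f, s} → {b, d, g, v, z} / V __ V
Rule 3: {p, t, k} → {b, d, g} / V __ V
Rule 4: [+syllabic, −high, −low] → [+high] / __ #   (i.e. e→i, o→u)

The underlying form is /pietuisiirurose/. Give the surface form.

Rule 1 (pre-rhotic lowering): /i/ is a high vowel immediately before /r/, so it lowers to [e]. /u/ is a high vowel immediately before /r/, so it lowers to [o]. /pietuisiirurose/ → pietuisierorose.
Rule 2 (intervocalic voicing): /t/ is a voiceless obstruent between vowels /e/ and /u/, so it voices to [d]. /s/ is a voiceless obstruent between vowels /i/ and /i/, so it voices to [z]. /s/ is a voiceless obstruent between vowels /o/ and /e/, so it voices to [z]. /pietuisierorose/ → pieduizieroroze.
Rule 3 (intervocalic voicing): no segment meets the environment; /pieduizieroroze/ is unchanged.
Rule 4 (final vowel raising): /e/ is a mid vowel in word-final position, so it raises to [i]. /pieduizieroroze/ → pieduizierorozi.

pieduizierorozi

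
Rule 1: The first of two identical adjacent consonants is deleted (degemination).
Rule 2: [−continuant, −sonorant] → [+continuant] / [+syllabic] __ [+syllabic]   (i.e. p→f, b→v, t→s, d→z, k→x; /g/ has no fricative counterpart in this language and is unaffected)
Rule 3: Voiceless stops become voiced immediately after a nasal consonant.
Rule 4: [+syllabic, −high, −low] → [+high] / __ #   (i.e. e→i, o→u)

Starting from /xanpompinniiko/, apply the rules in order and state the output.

xanbombiniixu

Rule 1 (degemination): /nn/ is a geminate; the first /n/ deletes. /xanpompinniiko/ → xanpompiniiko.
Rule 2 (intervocalic spirantization): /k/ is a stop between vowels /i/ and /o/, so it spirantizes to the fricative [x]. /xanpompiniiko/ → xanpompiniixo.
Rule 3 (post-nasal voicing): /p/ is a voiceless stop immediately after the nasal /n/, so it voices to [b]. /p/ is a voiceless stop immediately after the nasal /m/, so it voices to [b]. /xanpompiniixo/ → xanbombiniixo.
Rule 4 (final vowel raising): /o/ is a mid vowel in word-final position, so it raises to [u]. /xanbombiniixo/ → xanbombiniixu.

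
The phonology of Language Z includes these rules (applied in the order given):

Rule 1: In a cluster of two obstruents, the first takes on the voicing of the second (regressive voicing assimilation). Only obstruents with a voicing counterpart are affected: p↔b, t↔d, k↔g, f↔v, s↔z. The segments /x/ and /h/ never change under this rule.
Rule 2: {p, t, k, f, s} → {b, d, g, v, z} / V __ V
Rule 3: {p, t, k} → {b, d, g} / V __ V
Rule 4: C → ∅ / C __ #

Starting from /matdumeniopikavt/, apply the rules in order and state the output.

Rule 1 (regressive voicing assimilation): /t/ precedes the voiced obstruent /d/, so it voices to [d] by assimilation. /v/ precedes the voiceless obstruent /t/, so it devoices to [f] by assimilation. /matdumeniopikavt/ → maddumeniopikaft.
Rule 2 (intervocalic voicing): /p/ is a voiceless obstruent between vowels /o/ and /i/, so it voices to [b]. /k/ is a voiceless obstruent between vowels /i/ and /a/, so it voices to [g]. /maddumeniopikaft/ → maddumeniobigaft.
Rule 3 (intervocalic voicing): no segment meets the environment; /maddumeniobigaft/ is unchanged.
Rule 4 (final cluster simplification): /t/ is the second consonant of a word-final cluster /ft/, so it deletes. /maddumeniobigaft/ → maddumeniobigaf.

maddumeniobigaf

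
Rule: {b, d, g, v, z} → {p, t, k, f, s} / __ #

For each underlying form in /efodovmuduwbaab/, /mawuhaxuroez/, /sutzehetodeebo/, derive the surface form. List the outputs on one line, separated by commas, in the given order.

/efodovmuduwbaab/: /b/ is a voiced obstruent in word-final position, so it devoices to [p]. → [efodovmuduwbaap].
/mawuhaxuroez/: /z/ is a voiced obstruent in word-final position, so it devoices to [s]. → [mawuhaxuroes].
/sutzehetodeebo/: the rule's environment is not met; surfaces unchanged as [sutzehetodeebo].

efodovmuduwbaap, mawuhaxuroes, sutzehetodeebo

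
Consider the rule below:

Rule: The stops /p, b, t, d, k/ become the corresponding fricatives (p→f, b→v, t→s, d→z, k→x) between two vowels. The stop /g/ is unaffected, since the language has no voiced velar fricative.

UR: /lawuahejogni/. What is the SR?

No segment of /lawuahejogni/ meets the structural description of the rule, so the form surfaces unchanged.

lawuahejogni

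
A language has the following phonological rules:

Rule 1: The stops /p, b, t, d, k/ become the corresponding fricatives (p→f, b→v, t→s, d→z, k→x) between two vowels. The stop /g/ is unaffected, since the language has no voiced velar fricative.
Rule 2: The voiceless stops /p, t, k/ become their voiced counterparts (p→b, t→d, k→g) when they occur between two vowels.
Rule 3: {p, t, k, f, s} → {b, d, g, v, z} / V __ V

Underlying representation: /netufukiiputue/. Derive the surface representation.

Rule 1 (intervocalic spirantization): /t/ is a stop between vowels /e/ and /u/, so it spirantizes to the fricative [s]. /k/ is a stop between vowels /u/ and /i/, so it spirantizes to the fricative [x]. /p/ is a stop between vowels /i/ and /u/, so it spirantizes to the fricative [f]. /t/ is a stop between vowels /u/ and /u/, so it spirantizes to the fricative [s]. /netufukiiputue/ → nesufuxiifusue.
Rule 2 (intervocalic voicing): no segment meets the environment; /nesufuxiifusue/ is unchanged.
Rule 3 (intervocalic voicing): /s/ is a voiceless obstruent between vowels /e/ and /u/, so it voices to [z]. /f/ is a voiceless obstruent between vowels /u/ and /u/, so it voices to [v]. /f/ is a voiceless obstruent between vowels /i/ and /u/, so it voices to [v]. /s/ is a voiceless obstruent between vowels /u/ and /u/, so it voices to [z]. /nesufuxiifusue/ → nezuvuxiivuzue.

nezuvuxiivuzue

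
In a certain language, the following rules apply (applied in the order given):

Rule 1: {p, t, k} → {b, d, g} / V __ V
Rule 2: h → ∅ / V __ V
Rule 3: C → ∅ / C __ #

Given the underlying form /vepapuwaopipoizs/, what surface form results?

Rule 1 (intervocalic voicing): /p/ is a voiceless stop between vowels /e/ and /a/, so it voices to [b]. /p/ is a voiceless stop between vowels /a/ and /u/, so it voices to [b]. /p/ is a voiceless stop between vowels /o/ and /i/, so it voices to [b]. /p/ is a voiceless stop between vowels /i/ and /o/, so it voices to [b]. /vepapuwaopipoizs/ → vebabuwaobiboizs.
Rule 2 (intervocalic h-deletion): no segment meets the environment; /vebabuwaobiboizs/ is unchanged.
Rule 3 (final cluster simplification): /s/ is the second consonant of a word-final cluster /zs/, so it deletes. /vebabuwaobiboizs/ → vebabuwaobiboiz.

vebabuwaobiboiz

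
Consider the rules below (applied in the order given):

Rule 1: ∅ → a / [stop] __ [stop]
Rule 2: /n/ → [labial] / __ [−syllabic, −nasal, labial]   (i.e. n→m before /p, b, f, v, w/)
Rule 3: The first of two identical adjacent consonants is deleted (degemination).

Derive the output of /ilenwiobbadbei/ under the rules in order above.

ilemwiobabadabei

Rule 1 (stop-cluster a-epenthesis): /b/ and /b/ form a stop–stop cluster, so [a] is inserted between them. /d/ and /b/ form a stop–stop cluster, so [a] is inserted between them. /ilenwiobbadbei/ → ilenwiobabadabei.
Rule 2 (nasal place assimilation): /n/ precedes the labial consonant /w/, so it assimilates in place to [m]. /ilenwiobabadabei/ → ilemwiobabadabei.
Rule 3 (degemination): no segment meets the environment; /ilemwiobabadabei/ is unchanged.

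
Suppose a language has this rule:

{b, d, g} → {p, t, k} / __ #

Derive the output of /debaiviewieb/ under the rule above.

debaiviewiep

/b/ is a voiced stop in word-final position, so it devoices to [p].
Surface form: [debaiviewiep].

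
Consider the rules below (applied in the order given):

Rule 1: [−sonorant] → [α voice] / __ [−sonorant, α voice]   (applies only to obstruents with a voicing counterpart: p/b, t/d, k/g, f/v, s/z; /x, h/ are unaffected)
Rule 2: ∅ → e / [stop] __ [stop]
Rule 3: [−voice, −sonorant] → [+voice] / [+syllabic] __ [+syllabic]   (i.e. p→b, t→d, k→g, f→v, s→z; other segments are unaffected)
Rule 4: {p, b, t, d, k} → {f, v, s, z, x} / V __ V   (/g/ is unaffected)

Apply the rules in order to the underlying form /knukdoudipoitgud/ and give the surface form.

Rule 1 (regressive voicing assimilation): /k/ precedes the voiced obstruent /d/, so it voices to [g] by assimilation. /t/ precedes the voiced obstruent /g/, so it voices to [d] by assimilation. /knukdoudipoitgud/ → knugdoudipoidgud.
Rule 2 (stop-cluster e-epenthesis): /g/ and /d/ form a stop–stop cluster, so [e] is inserted between them. /d/ and /g/ form a stop–stop cluster, so [e] is inserted between them. /knugdoudipoidgud/ → knugedoudipoidegud.
Rule 3 (intervocalic voicing): /p/ is a voiceless obstruent between vowels /i/ and /o/, so it voices to [b]. /knugedoudipoidegud/ → knugedoudiboidegud.
Rule 4 (intervocalic spirantization): /d/ is a stop between vowels /e/ and /o/, so it spirantizes to the fricative [z]. /d/ is a stop between vowels /u/ and /i/, so it spirantizes to the fricative [z]. /b/ is a stop between vowels /i/ and /o/, so it spirantizes to the fricative [v]. /d/ is a stop between vowels /i/ and /e/, so it spirantizes to the fricative [z]. /knugedoudiboidegud/ → knugezouzivoizegud.

knugezouzivoizegud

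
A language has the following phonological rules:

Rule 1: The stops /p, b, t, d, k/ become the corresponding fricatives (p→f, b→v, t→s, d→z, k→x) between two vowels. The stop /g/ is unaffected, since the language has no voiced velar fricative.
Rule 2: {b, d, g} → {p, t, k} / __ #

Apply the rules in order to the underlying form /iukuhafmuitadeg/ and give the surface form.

Rule 1 (intervocalic spirantization): /k/ is a stop between vowels /u/ and /u/, so it spirantizes to the fricative [x]. /t/ is a stop between vowels /i/ and /a/, so it spirantizes to the fricative [s]. /d/ is a stop between vowels /a/ and /e/, so it spirantizes to the fricative [z]. /iukuhafmuitadeg/ → iuxuhafmuisazeg.
Rule 2 (final devoicing): /g/ is a voiced stop in word-final position, so it devoices to [k]. /iuxuhafmuisazeg/ → iuxuhafmuisazek.

iuxuhafmuisazek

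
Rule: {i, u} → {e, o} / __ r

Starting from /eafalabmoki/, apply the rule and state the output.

eafalabmoki

No segment of /eafalabmoki/ meets the structural description of the rule, so the form surfaces unchanged.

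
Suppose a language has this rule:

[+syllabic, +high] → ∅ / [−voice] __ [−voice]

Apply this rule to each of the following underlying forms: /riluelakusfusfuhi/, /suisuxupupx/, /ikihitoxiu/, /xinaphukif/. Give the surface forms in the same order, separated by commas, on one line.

riluelaksfsfhi, suisxppx, ikhtoxiu, xinaphkf

/riluelakusfusfuhi/: /u/ is a high vowel flanked by voiceless consonants /k/ and /s/, so it deletes. /u/ is a high vowel flanked by voiceless consonants /f/ and /s/, so it deletes. /u/ is a high vowel flanked by voiceless consonants /f/ and /h/, so it deletes. → [riluelaksfsfhi].
/suisuxupupx/: /u/ is a high vowel flanked by voiceless consonants /s/ and /x/, so it deletes. /u/ is a high vowel flanked by voiceless consonants /x/ and /p/, so it deletes. /u/ is a high vowel flanked by voiceless consonants /p/ and /p/, so it deletes. → [suisxppx].
/ikihitoxiu/: /i/ is a high vowel flanked by voiceless consonants /k/ and /h/, so it deletes. /i/ is a high vowel flanked by voiceless consonants /h/ and /t/, so it deletes. → [ikhtoxiu].
/xinaphukif/: /u/ is a high vowel flanked by voiceless consonants /h/ and /k/, so it deletes. /i/ is a high vowel flanked by voiceless consonants /k/ and /f/, so it deletes. → [xinaphkf].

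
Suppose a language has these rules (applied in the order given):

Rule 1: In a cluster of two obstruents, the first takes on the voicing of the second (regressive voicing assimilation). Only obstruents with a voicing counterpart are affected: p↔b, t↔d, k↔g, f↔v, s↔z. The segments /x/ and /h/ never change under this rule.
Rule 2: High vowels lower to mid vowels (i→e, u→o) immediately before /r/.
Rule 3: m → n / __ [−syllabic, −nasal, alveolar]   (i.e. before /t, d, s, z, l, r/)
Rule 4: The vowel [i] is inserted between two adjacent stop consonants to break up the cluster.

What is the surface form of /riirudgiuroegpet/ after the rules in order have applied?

Rule 1 (regressive voicing assimilation): /g/ precedes the voiceless obstruent /p/, so it devoices to [k] by assimilation. /riirudgiuroegpet/ → riirudgiuroekpet.
Rule 2 (pre-rhotic lowering): /i/ is a high vowel immediately before /r/, so it lowers to [e]. /u/ is a high vowel immediately before /r/, so it lowers to [o]. /riirudgiuroekpet/ → rierudgioroekpet.
Rule 3 (nasal place assimilation): no segment meets the environment; /rierudgioroekpet/ is unchanged.
Rule 4 (stop-cluster i-epenthesis): /d/ and /g/ form a stop–stop cluster, so [i] is inserted between them. /k/ and /p/ form a stop–stop cluster, so [i] is inserted between them. /rierudgioroekpet/ → rierudigioroekipet.

rierudigioroekipet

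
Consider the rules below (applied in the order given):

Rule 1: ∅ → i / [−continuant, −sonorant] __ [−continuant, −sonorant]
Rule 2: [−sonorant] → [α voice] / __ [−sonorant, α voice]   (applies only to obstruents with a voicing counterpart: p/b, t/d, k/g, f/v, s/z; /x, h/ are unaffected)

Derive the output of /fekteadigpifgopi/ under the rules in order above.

Rule 1 (stop-cluster i-epenthesis): /k/ and /t/ form a stop–stop cluster, so [i] is inserted between them. /g/ and /p/ form a stop–stop cluster, so [i] is inserted between them. /fekteadigpifgopi/ → fekiteadigipifgopi.
Rule 2 (regressive voicing assimilation): /f/ precedes the voiced obstruent /g/, so it voices to [v] by assimilation. /fekiteadigipifgopi/ → fekiteadigipivgopi.

fekiteadigipivgopi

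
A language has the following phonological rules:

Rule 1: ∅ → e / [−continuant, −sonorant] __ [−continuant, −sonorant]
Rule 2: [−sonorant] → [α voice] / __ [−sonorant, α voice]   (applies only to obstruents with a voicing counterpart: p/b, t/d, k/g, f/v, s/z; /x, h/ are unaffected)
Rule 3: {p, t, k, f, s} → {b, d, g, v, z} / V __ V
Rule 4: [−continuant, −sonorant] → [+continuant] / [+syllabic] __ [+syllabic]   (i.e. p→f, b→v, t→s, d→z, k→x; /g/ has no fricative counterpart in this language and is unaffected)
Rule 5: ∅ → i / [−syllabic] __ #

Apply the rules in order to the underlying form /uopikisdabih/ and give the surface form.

Rule 1 (stop-cluster e-epenthesis): no segment meets the environment; /uopikisdabih/ is unchanged.
Rule 2 (regressive voicing assimilation): /s/ precedes the voiced obstruent /d/, so it voices to [z] by assimilation. /uopikisdabih/ → uopikizdabih.
Rule 3 (intervocalic voicing): /p/ is a voiceless obstruent between vowels /o/ and /i/, so it voices to [b]. /k/ is a voiceless obstruent between vowels /i/ and /i/, so it voices to [g]. /uopikizdabih/ → uobigizdabih.
Rule 4 (intervocalic spirantization): /b/ is a stop between vowels /o/ and /i/, so it spirantizes to the fricative [v]. /b/ is a stop between vowels /a/ and /i/, so it spirantizes to the fricative [v]. /uobigizdabih/ → uovigizdavih.
Rule 5 (final i-epenthesis): the form ends in the consonant /h/, so [i] is inserted word-finally. /uovigizdavih/ → uovigizdavihi.

uovigizdavihi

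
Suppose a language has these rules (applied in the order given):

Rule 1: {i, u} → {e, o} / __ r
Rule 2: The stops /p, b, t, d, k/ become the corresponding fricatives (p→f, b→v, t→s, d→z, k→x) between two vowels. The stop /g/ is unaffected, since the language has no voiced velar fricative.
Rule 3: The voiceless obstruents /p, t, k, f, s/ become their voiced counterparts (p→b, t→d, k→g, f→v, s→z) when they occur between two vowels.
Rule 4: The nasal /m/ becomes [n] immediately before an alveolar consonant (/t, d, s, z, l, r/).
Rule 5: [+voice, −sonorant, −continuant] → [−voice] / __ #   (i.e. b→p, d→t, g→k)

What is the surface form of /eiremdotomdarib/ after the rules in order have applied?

Rule 1 (pre-rhotic lowering): /i/ is a high vowel immediately before /r/, so it lowers to [e]. /eiremdotomdarib/ → eeremdotomdarib.
Rule 2 (intervocalic spirantization): /t/ is a stop between vowels /o/ and /o/, so it spirantizes to the fricative [s]. /eeremdotomdarib/ → eeremdosomdarib.
Rule 3 (intervocalic voicing): /s/ is a voiceless obstruent between vowels /o/ and /o/, so it voices to [z]. /eeremdosomdarib/ → eeremdozomdarib.
Rule 4 (nasal place assimilation): /m/ precedes the alveolar consonant /d/, so it assimilates in place to [n]. /m/ precedes the alveolar consonant /d/, so it assimilates in place to [n]. /eeremdozomdarib/ → eerendozondarib.
Rule 5 (final devoicing): /b/ is a voiced stop in word-final position, so it devoices to [p]. /eerendozondarib/ → eerendozondarip.

eerendozondarip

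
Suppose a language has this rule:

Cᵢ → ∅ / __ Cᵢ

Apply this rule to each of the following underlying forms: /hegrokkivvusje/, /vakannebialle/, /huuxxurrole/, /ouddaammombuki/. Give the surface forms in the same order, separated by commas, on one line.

/hegrokkivvusje/: /kk/ is a geminate; the first /k/ deletes. /vv/ is a geminate; the first /v/ deletes. → [hegrokivusje].
/vakannebialle/: /nn/ is a geminate; the first /n/ deletes. /ll/ is a geminate; the first /l/ deletes. → [vakanebiale].
/huuxxurrole/: /xx/ is a geminate; the first /x/ deletes. /rr/ is a geminate; the first /r/ deletes. → [huuxurole].
/ouddaammombuki/: /dd/ is a geminate; the first /d/ deletes. /mm/ is a geminate; the first /m/ deletes. → [oudaamombuki].

hegrokivusje, vakanebiale, huuxurole, oudaamombuki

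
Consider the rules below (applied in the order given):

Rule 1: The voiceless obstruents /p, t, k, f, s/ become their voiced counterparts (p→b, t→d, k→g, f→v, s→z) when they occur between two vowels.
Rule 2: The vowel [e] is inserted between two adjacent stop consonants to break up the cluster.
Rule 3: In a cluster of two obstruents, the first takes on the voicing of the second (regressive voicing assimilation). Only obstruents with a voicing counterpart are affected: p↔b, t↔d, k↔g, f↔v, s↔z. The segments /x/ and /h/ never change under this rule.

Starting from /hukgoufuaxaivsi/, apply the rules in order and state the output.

Rule 1 (intervocalic voicing): /f/ is a voiceless obstruent between vowels /u/ and /u/, so it voices to [v]. /hukgoufuaxaivsi/ → hukgouvuaxaivsi.
Rule 2 (stop-cluster e-epenthesis): /k/ and /g/ form a stop–stop cluster, so [e] is inserted between them. /hukgouvuaxaivsi/ → hukegouvuaxaivsi.
Rule 3 (regressive voicing assimilation): /v/ precedes the voiceless obstruent /s/, so it devoices to [f] by assimilation. /hukegouvuaxaivsi/ → hukegouvuaxaifsi.

hukegouvuaxaifsi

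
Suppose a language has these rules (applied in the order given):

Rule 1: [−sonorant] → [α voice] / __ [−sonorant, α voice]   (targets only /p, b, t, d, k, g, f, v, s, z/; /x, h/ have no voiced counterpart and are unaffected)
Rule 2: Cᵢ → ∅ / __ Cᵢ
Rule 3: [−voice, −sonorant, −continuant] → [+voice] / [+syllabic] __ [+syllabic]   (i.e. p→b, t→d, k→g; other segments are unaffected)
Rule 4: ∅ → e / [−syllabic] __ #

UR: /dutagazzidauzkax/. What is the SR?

dudagazidauskaxe

Rule 1 (regressive voicing assimilation): /z/ precedes the voiceless obstruent /k/, so it devoices to [s] by assimilation. /dutagazzidauzkax/ → dutagazzidauskax.
Rule 2 (degemination): /zz/ is a geminate; the first /z/ deletes. /dutagazzidauskax/ → dutagazidauskax.
Rule 3 (intervocalic voicing): /t/ is a voiceless stop between vowels /u/ and /a/, so it voices to [d]. /dutagazidauskax/ → dudagazidauskax.
Rule 4 (final e-epenthesis): the form ends in the consonant /x/, so [e] is inserted word-finally. /dudagazidauskax/ → dudagazidauskaxe.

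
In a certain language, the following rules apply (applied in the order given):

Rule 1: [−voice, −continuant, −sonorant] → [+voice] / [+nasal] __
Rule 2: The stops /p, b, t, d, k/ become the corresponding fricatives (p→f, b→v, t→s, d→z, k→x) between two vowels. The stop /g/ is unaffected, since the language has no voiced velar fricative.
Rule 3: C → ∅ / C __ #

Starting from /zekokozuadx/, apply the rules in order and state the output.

zexoxozuad

Rule 1 (post-nasal voicing): no segment meets the environment; /zekokozuadx/ is unchanged.
Rule 2 (intervocalic spirantization): /k/ is a stop between vowels /e/ and /o/, so it spirantizes to the fricative [x]. /k/ is a stop between vowels /o/ and /o/, so it spirantizes to the fricative [x]. /zekokozuadx/ → zexoxozuadx.
Rule 3 (final cluster simplification): /x/ is the second consonant of a word-final cluster /dx/, so it deletes. /zexoxozuadx/ → zexoxozuad.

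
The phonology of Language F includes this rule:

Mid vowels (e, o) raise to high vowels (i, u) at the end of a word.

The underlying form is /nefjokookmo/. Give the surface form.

/o/ is a mid vowel in word-final position, so it raises to [u].
The other instances of /e/, /o/ do not occur in the required environment and remain unchanged.
Surface form: [nefjokookmu].

nefjokookmu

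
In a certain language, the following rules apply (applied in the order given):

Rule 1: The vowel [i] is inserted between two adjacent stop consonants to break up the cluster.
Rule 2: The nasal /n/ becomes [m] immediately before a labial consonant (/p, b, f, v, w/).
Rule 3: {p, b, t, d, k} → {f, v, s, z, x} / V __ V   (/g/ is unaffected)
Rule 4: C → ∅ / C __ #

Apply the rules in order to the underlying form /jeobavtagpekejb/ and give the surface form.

jeovavtagifexej

Rule 1 (stop-cluster i-epenthesis): /g/ and /p/ form a stop–stop cluster, so [i] is inserted between them. /jeobavtagpekejb/ → jeobavtagipekejb.
Rule 2 (nasal place assimilation): no segment meets the environment; /jeobavtagipekejb/ is unchanged.
Rule 3 (intervocalic spirantization): /b/ is a stop between vowels /o/ and /a/, so it spirantizes to the fricative [v]. /p/ is a stop between vowels /i/ and /e/, so it spirantizes to the fricative [f]. /k/ is a stop between vowels /e/ and /e/, so it spirantizes to the fricative [x]. /jeobavtagipekejb/ → jeovavtagifexejb.
Rule 4 (final cluster simplification): /b/ is the second consonant of a word-final cluster /jb/, so it deletes. /jeovavtagifexejb/ → jeovavtagifexej.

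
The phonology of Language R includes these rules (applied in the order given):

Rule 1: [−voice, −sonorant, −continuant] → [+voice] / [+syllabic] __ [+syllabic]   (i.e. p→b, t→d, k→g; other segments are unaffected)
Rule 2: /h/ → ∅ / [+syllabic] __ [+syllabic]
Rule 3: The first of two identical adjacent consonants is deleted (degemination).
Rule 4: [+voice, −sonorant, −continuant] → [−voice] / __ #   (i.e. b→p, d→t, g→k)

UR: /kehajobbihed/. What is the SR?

keajobiet

Rule 1 (intervocalic voicing): no segment meets the environment; /kehajobbihed/ is unchanged.
Rule 2 (intervocalic h-deletion): /h/ occurs between vowels /e/ and /a/, so it deletes. /h/ occurs between vowels /i/ and /e/, so it deletes. /kehajobbihed/ → keajobbied.
Rule 3 (degemination): /bb/ is a geminate; the first /b/ deletes. /keajobbied/ → keajobied.
Rule 4 (final devoicing): /d/ is a voiced stop in word-final position, so it devoices to [t]. /keajobied/ → keajobiet.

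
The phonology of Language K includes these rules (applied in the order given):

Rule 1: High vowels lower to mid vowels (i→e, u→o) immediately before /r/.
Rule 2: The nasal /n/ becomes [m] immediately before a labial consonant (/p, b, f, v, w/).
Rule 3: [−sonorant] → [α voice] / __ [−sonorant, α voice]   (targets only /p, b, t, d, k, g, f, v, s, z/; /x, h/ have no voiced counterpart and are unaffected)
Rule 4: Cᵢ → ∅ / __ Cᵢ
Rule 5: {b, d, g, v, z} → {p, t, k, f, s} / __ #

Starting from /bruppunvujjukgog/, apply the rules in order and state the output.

brupumvujugok

Rule 1 (pre-rhotic lowering): no segment meets the environment; /bruppunvujjukgog/ is unchanged.
Rule 2 (nasal place assimilation): /n/ precedes the labial consonant /v/, so it assimilates in place to [m]. /bruppunvujjukgog/ → bruppumvujjukgog.
Rule 3 (regressive voicing assimilation): /k/ precedes the voiced obstruent /g/, so it voices to [g] by assimilation. /bruppumvujjukgog/ → bruppumvujjuggog.
Rule 4 (degemination): /pp/ is a geminate; the first /p/ deletes. /jj/ is a geminate; the first /j/ deletes. /gg/ is a geminate; the first /g/ deletes. /bruppumvujjuggog/ → brupumvujugog.
Rule 5 (final devoicing): /g/ is a voiced obstruent in word-final position, so it devoices to [k]. /brupumvujugog/ → brupumvujugok.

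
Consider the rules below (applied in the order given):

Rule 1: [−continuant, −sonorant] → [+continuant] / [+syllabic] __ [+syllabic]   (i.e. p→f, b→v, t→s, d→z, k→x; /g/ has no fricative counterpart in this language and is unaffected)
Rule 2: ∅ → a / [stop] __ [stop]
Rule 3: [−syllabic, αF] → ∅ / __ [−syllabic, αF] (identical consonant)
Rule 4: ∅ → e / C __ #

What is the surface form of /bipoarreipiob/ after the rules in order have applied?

bifoareifiobe

Rule 1 (intervocalic spirantization): /p/ is a stop between vowels /i/ and /o/, so it spirantizes to the fricative [f]. /p/ is a stop between vowels /i/ and /i/, so it spirantizes to the fricative [f]. /bipoarreipiob/ → bifoarreifiob.
Rule 2 (stop-cluster a-epenthesis): no segment meets the environment; /bifoarreifiob/ is unchanged.
Rule 3 (degemination): /rr/ is a geminate; the first /r/ deletes. /bifoarreifiob/ → bifoareifiob.
Rule 4 (final e-epenthesis): the form ends in the consonant /b/, so [e] is inserted word-finally. /bifoareifiob/ → bifoareifiobe.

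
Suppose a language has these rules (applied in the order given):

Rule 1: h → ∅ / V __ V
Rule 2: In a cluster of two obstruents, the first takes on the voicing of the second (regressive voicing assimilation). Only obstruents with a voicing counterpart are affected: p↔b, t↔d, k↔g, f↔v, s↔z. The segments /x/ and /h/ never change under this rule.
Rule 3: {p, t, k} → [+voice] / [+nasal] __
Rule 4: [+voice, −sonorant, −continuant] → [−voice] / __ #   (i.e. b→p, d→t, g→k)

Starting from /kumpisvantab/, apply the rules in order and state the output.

Rule 1 (intervocalic h-deletion): no segment meets the environment; /kumpisvantab/ is unchanged.
Rule 2 (regressive voicing assimilation): /s/ precedes the voiced obstruent /v/, so it voices to [z] by assimilation. /kumpisvantab/ → kumpizvantab.
Rule 3 (post-nasal voicing): /p/ is a voiceless stop immediately after the nasal /m/, so it voices to [b]. /t/ is a voiceless stop immediately after the nasal /n/, so it voices to [d]. /kumpizvantab/ → kumbizvandab.
Rule 4 (final devoicing): /b/ is a voiced stop in word-final position, so it devoices to [p]. /kumbizvandab/ → kumbizvandap.

kumbizvandap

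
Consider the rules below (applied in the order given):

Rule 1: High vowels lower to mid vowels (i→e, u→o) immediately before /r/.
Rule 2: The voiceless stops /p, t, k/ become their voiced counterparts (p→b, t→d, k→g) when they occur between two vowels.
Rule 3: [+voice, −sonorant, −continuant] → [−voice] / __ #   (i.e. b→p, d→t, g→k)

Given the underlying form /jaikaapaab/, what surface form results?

Rule 1 (pre-rhotic lowering): no segment meets the environment; /jaikaapaab/ is unchanged.
Rule 2 (intervocalic voicing): /k/ is a voiceless stop between vowels /i/ and /a/, so it voices to [g]. /p/ is a voiceless stop between vowels /a/ and /a/, so it voices to [b]. /jaikaapaab/ → jaigaabaab.
Rule 3 (final devoicing): /b/ is a voiced stop in word-final position, so it devoices to [p]. /jaigaabaab/ → jaigaabaap.

jaigaabaap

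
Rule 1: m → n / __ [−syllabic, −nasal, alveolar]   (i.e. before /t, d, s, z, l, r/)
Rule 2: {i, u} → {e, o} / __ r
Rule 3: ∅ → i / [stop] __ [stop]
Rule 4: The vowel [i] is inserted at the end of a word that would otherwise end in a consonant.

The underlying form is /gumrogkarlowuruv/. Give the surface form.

Rule 1 (nasal place assimilation): /m/ precedes the alveolar consonant /r/, so it assimilates in place to [n]. /gumrogkarlowuruv/ → gunrogkarlowuruv.
Rule 2 (pre-rhotic lowering): /u/ is a high vowel immediately before /r/, so it lowers to [o]. /gunrogkarlowuruv/ → gunrogkarloworuv.
Rule 3 (stop-cluster i-epenthesis): /g/ and /k/ form a stop–stop cluster, so [i] is inserted between them. /gunrogkarloworuv/ → gunrogikarloworuv.
Rule 4 (final i-epenthesis): the form ends in the consonant /v/, so [i] is inserted word-finally. /gunrogikarloworuv/ → gunrogikarloworuvi.

gunrogikarloworuvi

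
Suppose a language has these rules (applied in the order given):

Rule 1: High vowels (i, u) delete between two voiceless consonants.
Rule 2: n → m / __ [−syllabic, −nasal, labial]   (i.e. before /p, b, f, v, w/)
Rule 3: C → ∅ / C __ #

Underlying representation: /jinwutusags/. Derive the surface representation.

jimwutsag

Rule 1 (high vowel syncope): /u/ is a high vowel flanked by voiceless consonants /t/ and /s/, so it deletes. /jinwutusags/ → jinwutsags.
Rule 2 (nasal place assimilation): /n/ precedes the labial consonant /w/, so it assimilates in place to [m]. /jinwutsags/ → jimwutsags.
Rule 3 (final cluster simplification): /s/ is the second consonant of a word-final cluster /gs/, so it deletes. /jimwutsags/ → jimwutsag.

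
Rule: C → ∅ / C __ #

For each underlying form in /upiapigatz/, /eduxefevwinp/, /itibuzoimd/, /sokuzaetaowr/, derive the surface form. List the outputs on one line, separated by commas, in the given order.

upiapigat, eduxefevwin, itibuzoim, sokuzaetaow

/upiapigatz/: /z/ is the second consonant of a word-final cluster /tz/, so it deletes. → [upiapigat].
/eduxefevwinp/: /p/ is the second consonant of a word-final cluster /np/, so it deletes. → [eduxefevwin].
/itibuzoimd/: /d/ is the second consonant of a word-final cluster /md/, so it deletes. → [itibuzoim].
/sokuzaetaowr/: /r/ is the second consonant of a word-final cluster /wr/, so it deletes. → [sokuzaetaow].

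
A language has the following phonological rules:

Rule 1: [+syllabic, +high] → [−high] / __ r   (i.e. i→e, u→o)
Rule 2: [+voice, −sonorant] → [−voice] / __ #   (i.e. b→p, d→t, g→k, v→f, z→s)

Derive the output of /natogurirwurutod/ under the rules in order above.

Rule 1 (pre-rhotic lowering): /u/ is a high vowel immediately before /r/, so it lowers to [o]. /i/ is a high vowel immediately before /r/, so it lowers to [e]. /u/ is a high vowel immediately before /r/, so it lowers to [o]. /natogurirwurutod/ → natogorerworutod.
Rule 2 (final devoicing): /d/ is a voiced obstruent in word-final position, so it devoices to [t]. /natogorerworutod/ → natogorerworutot.

natogorerworutot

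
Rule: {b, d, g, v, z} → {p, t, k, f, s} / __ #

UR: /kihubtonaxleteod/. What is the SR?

/d/ is a voiced obstruent in word-final position, so it devoices to [t].
The other instance of /b/ does not occur in the required environment and remains unchanged.
Surface form: [kihubtonaxleteot].

kihubtonaxleteot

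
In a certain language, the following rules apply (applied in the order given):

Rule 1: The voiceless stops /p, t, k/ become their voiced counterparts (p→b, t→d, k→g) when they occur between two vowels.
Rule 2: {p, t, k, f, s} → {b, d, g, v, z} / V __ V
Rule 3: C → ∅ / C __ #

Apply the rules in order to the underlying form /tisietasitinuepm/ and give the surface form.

Rule 1 (intervocalic voicing): /t/ is a voiceless stop between vowels /e/ and /a/, so it voices to [d]. /t/ is a voiceless stop between vowels /i/ and /i/, so it voices to [d]. /tisietasitinuepm/ → tisiedasidinuepm.
Rule 2 (intervocalic voicing): /s/ is a voiceless obstruent between vowels /i/ and /i/, so it voices to [z]. /s/ is a voiceless obstruent between vowels /a/ and /i/, so it voices to [z]. /tisiedasidinuepm/ → tiziedazidinuepm.
Rule 3 (final cluster simplification): /m/ is the second consonant of a word-final cluster /pm/, so it deletes. /tiziedazidinuepm/ → tiziedazidinuep.

tiziedazidinuep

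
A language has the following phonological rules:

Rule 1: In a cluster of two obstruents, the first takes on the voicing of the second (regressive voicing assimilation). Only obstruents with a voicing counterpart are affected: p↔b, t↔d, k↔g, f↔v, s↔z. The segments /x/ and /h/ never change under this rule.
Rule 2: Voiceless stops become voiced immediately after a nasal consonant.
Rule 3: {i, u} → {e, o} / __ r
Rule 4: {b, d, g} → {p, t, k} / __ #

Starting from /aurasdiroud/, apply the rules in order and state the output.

Rule 1 (regressive voicing assimilation): /s/ precedes the voiced obstruent /d/, so it voices to [z] by assimilation. /aurasdiroud/ → aurazdiroud.
Rule 2 (post-nasal voicing): no segment meets the environment; /aurazdiroud/ is unchanged.
Rule 3 (pre-rhotic lowering): /u/ is a high vowel immediately before /r/, so it lowers to [o]. /i/ is a high vowel immediately before /r/, so it lowers to [e]. /aurazdiroud/ → aorazderoud.
Rule 4 (final devoicing): /d/ is a voiced stop in word-final position, so it devoices to [t]. /aorazderoud/ → aorazderout.

aorazderout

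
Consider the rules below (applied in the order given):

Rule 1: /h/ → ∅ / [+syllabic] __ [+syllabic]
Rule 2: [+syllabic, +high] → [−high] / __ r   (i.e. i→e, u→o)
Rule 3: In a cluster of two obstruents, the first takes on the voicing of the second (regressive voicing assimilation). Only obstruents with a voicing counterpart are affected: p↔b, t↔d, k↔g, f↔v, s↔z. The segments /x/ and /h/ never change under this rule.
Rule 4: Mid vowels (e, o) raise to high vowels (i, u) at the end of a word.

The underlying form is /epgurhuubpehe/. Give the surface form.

Rule 1 (intervocalic h-deletion): /h/ occurs between vowels /e/ and /e/, so it deletes. /epgurhuubpehe/ → epgurhuubpee.
Rule 2 (pre-rhotic lowering): /u/ is a high vowel immediately before /r/, so it lowers to [o]. /epgurhuubpee/ → epgorhuubpee.
Rule 3 (regressive voicing assimilation): /p/ precedes the voiced obstruent /g/, so it voices to [b] by assimilation. /b/ precedes the voiceless obstruent /p/, so it devoices to [p] by assimilation. /epgorhuubpee/ → ebgorhuuppee.
Rule 4 (final vowel raising): /e/ is a mid vowel in word-final position, so it raises to [i]. /ebgorhuuppee/ → ebgorhuuppei.

ebgorhuuppei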